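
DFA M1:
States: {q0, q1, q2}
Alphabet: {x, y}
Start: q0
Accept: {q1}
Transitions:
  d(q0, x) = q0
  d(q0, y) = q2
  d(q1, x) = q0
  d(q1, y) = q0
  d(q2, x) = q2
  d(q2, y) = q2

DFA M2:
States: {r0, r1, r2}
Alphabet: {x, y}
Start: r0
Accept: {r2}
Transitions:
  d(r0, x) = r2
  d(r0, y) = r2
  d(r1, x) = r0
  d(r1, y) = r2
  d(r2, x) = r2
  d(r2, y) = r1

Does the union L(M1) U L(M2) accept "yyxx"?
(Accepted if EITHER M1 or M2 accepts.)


M1: final=q2 accepted=False
M2: final=r2 accepted=True

Yes, union accepts


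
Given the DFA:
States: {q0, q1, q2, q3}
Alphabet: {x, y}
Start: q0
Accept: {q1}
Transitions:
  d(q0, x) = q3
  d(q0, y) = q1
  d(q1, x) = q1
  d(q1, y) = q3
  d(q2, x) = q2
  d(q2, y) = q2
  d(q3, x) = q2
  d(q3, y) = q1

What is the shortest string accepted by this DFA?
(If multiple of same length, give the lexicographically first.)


BFS by string length (lex-first path to each state shown):
  len 0: q0<-""
  len 1: q1<-"y", q3<-"x"
Found accept state at length 1.

"y"


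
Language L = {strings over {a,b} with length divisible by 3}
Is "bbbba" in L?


length = 5; 5 mod 3 = 2

No, "bbbba" is not in L


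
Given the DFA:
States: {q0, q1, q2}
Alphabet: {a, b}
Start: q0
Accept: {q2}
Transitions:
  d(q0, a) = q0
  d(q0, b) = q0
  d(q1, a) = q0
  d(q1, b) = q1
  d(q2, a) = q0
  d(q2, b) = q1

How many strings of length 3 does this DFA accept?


Enumerating all length-3 strings:
  "aaa" -> q0 [reject]
  "aab" -> q0 [reject]
  "aba" -> q0 [reject]
  "abb" -> q0 [reject]
  "baa" -> q0 [reject]
  "bab" -> q0 [reject]
  "bba" -> q0 [reject]
  "bbb" -> q0 [reject]

0 out of 8


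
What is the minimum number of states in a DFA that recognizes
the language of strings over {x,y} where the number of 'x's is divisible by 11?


States track (count of 'x') mod 11.
Need 11 states: one per remainder 0..10; accept = remainder 0.

11


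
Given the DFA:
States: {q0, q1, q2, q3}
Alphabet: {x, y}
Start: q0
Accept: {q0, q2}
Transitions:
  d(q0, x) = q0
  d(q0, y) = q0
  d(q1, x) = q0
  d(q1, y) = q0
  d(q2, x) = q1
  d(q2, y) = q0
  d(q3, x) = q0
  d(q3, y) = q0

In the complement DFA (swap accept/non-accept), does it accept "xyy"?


Trace: q0 -> q0 -> q0 -> q0
Final: q0
Original accept: {q0, q2}
Complement: q0 is in original accept

No, complement rejects (original accepts)


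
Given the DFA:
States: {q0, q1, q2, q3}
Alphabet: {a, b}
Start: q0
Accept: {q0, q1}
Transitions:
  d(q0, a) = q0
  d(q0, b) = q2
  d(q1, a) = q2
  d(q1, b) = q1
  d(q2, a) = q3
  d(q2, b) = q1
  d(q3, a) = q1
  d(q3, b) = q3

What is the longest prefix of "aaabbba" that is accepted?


Run the DFA, marking each prefix where the state is accepting:
  "" -> q0 [accept]
  "a" -> q0 [accept]
  "aa" -> q0 [accept]
  "aaa" -> q0 [accept]
  "aaab" -> q2 [reject]
  "aaabb" -> q1 [accept]
  "aaabbb" -> q1 [accept]
  "aaabbba" -> q2 [reject]

"aaabbb"


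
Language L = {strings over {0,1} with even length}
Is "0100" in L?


length = 4; 4 mod 2 = 0

Yes, "0100" is in L


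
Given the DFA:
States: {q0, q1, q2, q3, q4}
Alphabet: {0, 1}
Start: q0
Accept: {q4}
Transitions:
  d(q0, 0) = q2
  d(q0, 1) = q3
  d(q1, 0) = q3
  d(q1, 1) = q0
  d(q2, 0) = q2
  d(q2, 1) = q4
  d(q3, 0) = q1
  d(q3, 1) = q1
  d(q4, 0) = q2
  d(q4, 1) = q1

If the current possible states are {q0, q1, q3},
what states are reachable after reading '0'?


Apply transition on '0' from each current state:
  d(q0, 0) = q2
  d(q1, 0) = q3
  d(q3, 0) = q1

{q1, q2, q3}


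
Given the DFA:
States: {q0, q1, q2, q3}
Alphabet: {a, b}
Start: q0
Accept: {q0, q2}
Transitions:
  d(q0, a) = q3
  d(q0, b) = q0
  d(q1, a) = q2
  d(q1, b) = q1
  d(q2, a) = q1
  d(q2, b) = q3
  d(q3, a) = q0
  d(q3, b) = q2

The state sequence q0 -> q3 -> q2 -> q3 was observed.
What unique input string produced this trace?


Trace back each transition to find the symbol:
  q0 --[a]--> q3
  q3 --[b]--> q2
  q2 --[b]--> q3

"abb"


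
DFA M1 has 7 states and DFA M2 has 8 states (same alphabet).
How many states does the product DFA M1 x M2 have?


Product construction pairs every M1 state with every M2 state.
7 * 8 = 56

56


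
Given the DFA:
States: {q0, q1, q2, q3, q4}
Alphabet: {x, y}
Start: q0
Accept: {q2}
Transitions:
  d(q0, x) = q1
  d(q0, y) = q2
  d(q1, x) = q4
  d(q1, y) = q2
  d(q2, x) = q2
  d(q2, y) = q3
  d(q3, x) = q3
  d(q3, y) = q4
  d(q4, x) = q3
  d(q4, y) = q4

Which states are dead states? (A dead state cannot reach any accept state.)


Forward reachability from each state:
  q0 -> reaches accept state q2 (live)
  q1 -> reaches accept state q2 (live)
  q2 -> reaches accept state q2 (live)
  q3 -> reaches {q3, q4}, no accept state (dead)
  q4 -> reaches {q3, q4}, no accept state (dead)

{q3, q4}


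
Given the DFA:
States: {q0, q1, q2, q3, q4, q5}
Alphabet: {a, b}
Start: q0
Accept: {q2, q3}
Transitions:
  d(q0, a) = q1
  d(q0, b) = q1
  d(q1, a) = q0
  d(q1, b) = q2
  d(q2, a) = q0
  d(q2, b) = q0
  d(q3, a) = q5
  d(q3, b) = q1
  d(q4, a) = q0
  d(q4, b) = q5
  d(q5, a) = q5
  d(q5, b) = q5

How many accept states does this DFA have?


Accept states listed: {q2, q3}
Counting: q2(1) q3(2)

2


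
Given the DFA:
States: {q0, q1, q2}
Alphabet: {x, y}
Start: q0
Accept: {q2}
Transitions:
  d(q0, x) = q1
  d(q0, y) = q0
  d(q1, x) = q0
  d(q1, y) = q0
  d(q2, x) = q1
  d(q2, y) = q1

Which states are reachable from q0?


BFS from q0:
  layer 0: {q0}
  layer 1: {q1}

{q0, q1}


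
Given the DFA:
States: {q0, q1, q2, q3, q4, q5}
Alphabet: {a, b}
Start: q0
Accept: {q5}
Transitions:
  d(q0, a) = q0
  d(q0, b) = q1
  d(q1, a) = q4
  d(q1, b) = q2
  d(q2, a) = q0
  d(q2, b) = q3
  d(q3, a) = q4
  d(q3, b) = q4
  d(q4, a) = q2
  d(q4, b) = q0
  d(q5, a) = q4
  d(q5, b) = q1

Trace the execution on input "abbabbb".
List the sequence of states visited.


Input: abbabbb
d(q0, a) = q0
d(q0, b) = q1
d(q1, b) = q2
d(q2, a) = q0
d(q0, b) = q1
d(q1, b) = q2
d(q2, b) = q3


q0 -> q0 -> q1 -> q2 -> q0 -> q1 -> q2 -> q3


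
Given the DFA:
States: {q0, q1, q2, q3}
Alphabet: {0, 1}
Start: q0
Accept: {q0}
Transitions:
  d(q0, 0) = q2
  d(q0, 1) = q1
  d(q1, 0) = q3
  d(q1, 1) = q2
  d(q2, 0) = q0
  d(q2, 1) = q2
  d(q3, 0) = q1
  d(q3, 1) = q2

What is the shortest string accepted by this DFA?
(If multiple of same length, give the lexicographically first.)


BFS by string length (lex-first path to each state shown):
  len 0: q0<-""
Found accept state at length 0.

"" (empty string)


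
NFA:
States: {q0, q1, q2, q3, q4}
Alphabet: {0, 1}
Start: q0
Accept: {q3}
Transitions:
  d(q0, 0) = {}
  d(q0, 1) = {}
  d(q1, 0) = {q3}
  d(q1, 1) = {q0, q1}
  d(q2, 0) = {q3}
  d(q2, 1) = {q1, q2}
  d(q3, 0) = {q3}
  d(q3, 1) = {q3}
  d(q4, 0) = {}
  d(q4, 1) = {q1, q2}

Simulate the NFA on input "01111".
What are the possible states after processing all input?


Start: {q0}
  --0--> {}
  --1--> {}
  --1--> {}
  --1--> {}
  --1--> {}

{} (empty set, no valid transitions)


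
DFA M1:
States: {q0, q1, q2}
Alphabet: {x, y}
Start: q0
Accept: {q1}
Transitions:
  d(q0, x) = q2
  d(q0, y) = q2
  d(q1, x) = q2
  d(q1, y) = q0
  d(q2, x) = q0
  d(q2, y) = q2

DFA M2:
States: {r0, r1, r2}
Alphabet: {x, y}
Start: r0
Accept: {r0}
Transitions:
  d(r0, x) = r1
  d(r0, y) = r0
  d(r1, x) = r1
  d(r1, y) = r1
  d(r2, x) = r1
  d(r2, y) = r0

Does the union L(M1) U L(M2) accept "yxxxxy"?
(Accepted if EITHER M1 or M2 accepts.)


M1: final=q2 accepted=False
M2: final=r1 accepted=False

No, union rejects (neither accepts)


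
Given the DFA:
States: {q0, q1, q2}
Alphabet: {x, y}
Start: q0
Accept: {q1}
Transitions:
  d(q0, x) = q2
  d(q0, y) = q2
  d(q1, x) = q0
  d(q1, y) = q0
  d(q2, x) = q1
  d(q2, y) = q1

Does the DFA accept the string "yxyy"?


Trace: q0 -> q2 -> q1 -> q0 -> q2
Final state: q2
Accept states: {q1}

No, rejected (final state q2 is not an accept state)


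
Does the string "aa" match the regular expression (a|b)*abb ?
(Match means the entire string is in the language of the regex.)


|string| = 2; first = 'a'; last = 'a'

No, "aa" does not match (a|b)*abb


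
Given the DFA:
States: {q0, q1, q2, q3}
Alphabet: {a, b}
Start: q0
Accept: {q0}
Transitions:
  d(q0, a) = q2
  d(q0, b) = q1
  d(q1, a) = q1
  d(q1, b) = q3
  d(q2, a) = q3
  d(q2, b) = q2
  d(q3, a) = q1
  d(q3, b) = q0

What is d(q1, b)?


Looking up transition d(q1, b)

q3


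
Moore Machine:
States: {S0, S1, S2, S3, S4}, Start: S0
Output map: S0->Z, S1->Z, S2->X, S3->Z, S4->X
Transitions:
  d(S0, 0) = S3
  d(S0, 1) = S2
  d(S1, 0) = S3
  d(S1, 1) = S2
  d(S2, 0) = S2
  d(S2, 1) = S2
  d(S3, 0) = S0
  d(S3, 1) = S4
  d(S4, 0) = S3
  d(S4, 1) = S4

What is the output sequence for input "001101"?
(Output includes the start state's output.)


Start: S0 (output Z)
  --0--> S3 (output Z)
  --0--> S0 (output Z)
  --1--> S2 (output X)
  --1--> S2 (output X)
  --0--> S2 (output X)
  --1--> S2 (output X)

"ZZZXXXX"


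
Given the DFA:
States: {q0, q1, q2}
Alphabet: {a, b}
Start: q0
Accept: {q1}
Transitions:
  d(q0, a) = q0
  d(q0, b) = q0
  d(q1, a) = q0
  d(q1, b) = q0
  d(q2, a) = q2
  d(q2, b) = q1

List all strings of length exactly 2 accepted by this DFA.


All strings of length 2: 4 total
Accepted: 0

None


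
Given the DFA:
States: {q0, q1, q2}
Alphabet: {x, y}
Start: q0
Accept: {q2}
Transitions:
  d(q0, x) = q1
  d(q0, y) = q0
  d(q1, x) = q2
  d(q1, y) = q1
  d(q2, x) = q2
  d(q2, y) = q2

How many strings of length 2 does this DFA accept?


Enumerating all length-2 strings:
  "xx" -> q2 [accept]
  "xy" -> q1 [reject]
  "yx" -> q1 [reject]
  "yy" -> q0 [reject]

1 out of 4


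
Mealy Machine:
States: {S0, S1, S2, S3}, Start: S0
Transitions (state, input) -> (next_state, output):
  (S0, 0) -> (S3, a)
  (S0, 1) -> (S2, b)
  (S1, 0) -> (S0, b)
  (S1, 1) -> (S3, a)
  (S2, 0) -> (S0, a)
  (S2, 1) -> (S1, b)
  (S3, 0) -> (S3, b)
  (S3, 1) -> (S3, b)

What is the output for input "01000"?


Step-by-step:
  (S0, 0) -> (S3, a)
  (S3, 1) -> (S3, b)
  (S3, 0) -> (S3, b)
  (S3, 0) -> (S3, b)
  (S3, 0) -> (S3, b)

"abbbb"


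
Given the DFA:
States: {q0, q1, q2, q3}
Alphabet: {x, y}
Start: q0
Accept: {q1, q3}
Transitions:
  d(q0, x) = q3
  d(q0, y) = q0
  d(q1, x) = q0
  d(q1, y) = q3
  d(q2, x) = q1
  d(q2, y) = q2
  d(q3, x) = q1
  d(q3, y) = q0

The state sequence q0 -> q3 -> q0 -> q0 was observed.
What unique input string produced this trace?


Trace back each transition to find the symbol:
  q0 --[x]--> q3
  q3 --[y]--> q0
  q0 --[y]--> q0

"xyy"


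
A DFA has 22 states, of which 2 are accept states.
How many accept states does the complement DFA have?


Complement swaps accept and non-accept states.
22 - 2 = 20

20


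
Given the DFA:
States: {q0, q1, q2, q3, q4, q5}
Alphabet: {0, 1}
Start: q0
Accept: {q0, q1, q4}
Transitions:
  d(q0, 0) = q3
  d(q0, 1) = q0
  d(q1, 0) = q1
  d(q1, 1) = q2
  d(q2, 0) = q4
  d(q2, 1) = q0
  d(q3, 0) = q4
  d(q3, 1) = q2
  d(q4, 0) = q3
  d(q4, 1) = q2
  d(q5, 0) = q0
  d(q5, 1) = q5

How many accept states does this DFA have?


Accept states listed: {q0, q1, q4}
Counting: q0(1) q1(2) q4(3)

3


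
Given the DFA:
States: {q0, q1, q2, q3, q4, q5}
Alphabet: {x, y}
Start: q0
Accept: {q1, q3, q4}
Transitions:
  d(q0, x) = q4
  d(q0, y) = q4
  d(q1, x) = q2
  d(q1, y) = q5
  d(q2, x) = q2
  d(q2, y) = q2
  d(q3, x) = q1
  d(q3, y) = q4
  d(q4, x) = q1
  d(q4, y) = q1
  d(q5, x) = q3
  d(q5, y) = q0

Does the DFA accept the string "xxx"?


Trace: q0 -> q4 -> q1 -> q2
Final state: q2
Accept states: {q1, q3, q4}

No, rejected (final state q2 is not an accept state)


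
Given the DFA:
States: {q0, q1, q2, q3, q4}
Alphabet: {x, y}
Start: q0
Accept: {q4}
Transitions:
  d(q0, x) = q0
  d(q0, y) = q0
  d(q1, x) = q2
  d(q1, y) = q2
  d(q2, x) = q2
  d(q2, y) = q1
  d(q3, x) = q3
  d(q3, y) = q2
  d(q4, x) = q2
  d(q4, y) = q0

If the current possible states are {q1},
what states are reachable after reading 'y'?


Apply transition on 'y' from each current state:
  d(q1, y) = q2

{q2}


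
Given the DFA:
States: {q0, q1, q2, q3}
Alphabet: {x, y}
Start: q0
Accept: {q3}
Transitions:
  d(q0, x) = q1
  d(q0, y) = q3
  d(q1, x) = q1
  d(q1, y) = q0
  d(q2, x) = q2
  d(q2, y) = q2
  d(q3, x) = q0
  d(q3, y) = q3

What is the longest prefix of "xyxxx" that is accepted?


Run the DFA, marking each prefix where the state is accepting:
  "" -> q0 [reject]
  "x" -> q1 [reject]
  "xy" -> q0 [reject]
  "xyx" -> q1 [reject]
  "xyxx" -> q1 [reject]
  "xyxxx" -> q1 [reject]

No prefix is accepted


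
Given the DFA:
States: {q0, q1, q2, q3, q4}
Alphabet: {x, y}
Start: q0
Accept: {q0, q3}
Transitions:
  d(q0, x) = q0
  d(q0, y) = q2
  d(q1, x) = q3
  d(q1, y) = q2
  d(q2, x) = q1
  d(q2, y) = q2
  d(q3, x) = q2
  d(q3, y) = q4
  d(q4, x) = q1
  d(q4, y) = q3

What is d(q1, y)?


Looking up transition d(q1, y)

q2


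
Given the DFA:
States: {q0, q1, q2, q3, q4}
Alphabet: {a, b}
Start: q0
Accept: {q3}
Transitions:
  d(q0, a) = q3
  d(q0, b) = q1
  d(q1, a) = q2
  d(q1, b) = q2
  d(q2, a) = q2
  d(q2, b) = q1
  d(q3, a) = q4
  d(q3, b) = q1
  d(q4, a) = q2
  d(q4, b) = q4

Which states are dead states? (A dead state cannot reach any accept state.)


Forward reachability from each state:
  q0 -> reaches accept state q3 (live)
  q1 -> reaches {q1, q2}, no accept state (dead)
  q2 -> reaches {q1, q2}, no accept state (dead)
  q3 -> reaches accept state q3 (live)
  q4 -> reaches {q1, q2, q4}, no accept state (dead)

{q1, q2, q4}


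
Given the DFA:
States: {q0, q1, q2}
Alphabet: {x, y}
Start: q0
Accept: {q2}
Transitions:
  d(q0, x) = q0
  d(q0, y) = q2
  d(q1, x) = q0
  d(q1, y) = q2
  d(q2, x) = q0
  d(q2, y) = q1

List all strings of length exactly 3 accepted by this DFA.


All strings of length 3: 8 total
Accepted: 3

"xxy", "yxy", "yyy"


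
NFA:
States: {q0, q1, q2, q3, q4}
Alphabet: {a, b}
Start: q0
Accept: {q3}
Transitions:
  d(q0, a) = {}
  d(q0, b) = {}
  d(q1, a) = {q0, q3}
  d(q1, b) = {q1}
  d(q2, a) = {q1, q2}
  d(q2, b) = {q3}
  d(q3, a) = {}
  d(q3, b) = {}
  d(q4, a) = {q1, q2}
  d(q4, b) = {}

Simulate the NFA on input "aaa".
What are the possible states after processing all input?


Start: {q0}
  --a--> {}
  --a--> {}
  --a--> {}

{} (empty set, no valid transitions)


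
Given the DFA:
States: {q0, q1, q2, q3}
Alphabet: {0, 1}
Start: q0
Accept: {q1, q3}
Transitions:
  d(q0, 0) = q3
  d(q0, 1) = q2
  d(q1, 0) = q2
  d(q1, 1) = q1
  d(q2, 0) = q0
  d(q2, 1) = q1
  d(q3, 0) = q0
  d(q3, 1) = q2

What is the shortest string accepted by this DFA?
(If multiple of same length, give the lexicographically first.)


BFS by string length (lex-first path to each state shown):
  len 0: q0<-""
  len 1: q2<-"1", q3<-"0"
Found accept state at length 1.

"0"


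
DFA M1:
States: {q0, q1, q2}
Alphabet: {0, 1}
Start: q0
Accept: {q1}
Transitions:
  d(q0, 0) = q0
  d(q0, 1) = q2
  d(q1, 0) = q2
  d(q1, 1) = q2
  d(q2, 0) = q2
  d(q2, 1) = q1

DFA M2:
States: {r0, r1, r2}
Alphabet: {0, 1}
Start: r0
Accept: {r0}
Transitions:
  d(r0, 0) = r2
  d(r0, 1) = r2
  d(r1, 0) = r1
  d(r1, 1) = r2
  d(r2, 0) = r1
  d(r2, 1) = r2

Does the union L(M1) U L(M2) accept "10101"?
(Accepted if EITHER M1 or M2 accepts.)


M1: final=q1 accepted=True
M2: final=r2 accepted=False

Yes, union accepts


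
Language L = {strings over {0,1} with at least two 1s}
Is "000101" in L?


count('1') = 2

Yes, "000101" is in L


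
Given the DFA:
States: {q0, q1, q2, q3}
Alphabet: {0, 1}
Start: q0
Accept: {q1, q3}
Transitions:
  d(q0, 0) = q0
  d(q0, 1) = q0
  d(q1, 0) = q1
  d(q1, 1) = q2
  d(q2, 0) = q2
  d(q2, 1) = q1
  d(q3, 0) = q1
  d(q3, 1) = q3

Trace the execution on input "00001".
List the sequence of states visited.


Input: 00001
d(q0, 0) = q0
d(q0, 0) = q0
d(q0, 0) = q0
d(q0, 0) = q0
d(q0, 1) = q0


q0 -> q0 -> q0 -> q0 -> q0 -> q0


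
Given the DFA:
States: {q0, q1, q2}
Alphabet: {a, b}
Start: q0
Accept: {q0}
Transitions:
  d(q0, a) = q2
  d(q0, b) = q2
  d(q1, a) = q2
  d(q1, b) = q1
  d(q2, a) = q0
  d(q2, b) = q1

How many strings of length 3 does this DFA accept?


Enumerating all length-3 strings:
  "aaa" -> q2 [reject]
  "aab" -> q2 [reject]
  "aba" -> q2 [reject]
  "abb" -> q1 [reject]
  "baa" -> q2 [reject]
  "bab" -> q2 [reject]
  "bba" -> q2 [reject]
  "bbb" -> q1 [reject]

0 out of 8


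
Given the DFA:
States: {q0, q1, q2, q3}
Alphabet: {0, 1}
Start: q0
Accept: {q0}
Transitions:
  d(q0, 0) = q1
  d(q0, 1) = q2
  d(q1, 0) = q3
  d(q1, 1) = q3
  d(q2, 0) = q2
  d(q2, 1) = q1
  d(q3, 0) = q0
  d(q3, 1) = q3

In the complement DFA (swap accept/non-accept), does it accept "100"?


Trace: q0 -> q2 -> q2 -> q2
Final: q2
Original accept: {q0}
Complement: q2 is not in original accept

Yes, complement accepts (original rejects)


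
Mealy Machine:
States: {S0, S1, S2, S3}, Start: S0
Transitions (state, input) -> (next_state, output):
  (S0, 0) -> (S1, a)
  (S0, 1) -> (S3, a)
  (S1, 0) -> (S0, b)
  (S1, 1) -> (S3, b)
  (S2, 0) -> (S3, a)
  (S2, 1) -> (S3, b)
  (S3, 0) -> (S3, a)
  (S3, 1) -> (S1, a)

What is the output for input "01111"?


Step-by-step:
  (S0, 0) -> (S1, a)
  (S1, 1) -> (S3, b)
  (S3, 1) -> (S1, a)
  (S1, 1) -> (S3, b)
  (S3, 1) -> (S1, a)

"ababa"


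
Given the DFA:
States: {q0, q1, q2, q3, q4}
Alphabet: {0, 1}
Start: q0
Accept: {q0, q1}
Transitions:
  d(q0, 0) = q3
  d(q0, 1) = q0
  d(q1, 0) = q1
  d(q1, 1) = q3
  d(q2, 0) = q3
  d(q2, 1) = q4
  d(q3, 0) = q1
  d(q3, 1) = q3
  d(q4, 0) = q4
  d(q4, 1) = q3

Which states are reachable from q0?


BFS from q0:
  layer 0: {q0}
  layer 1: {q3}
  layer 2: {q1}

{q0, q1, q3}


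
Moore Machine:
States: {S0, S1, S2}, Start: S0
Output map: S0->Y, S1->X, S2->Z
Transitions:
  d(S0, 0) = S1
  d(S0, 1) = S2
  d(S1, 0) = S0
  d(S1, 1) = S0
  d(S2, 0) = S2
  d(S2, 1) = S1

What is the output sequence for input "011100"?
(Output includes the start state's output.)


Start: S0 (output Y)
  --0--> S1 (output X)
  --1--> S0 (output Y)
  --1--> S2 (output Z)
  --1--> S1 (output X)
  --0--> S0 (output Y)
  --0--> S1 (output X)

"YXYZXYX"


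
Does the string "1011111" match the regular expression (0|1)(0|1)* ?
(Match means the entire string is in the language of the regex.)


|string| = 7; first = '1'; last = '1'

Yes, "1011111" matches (0|1)(0|1)*


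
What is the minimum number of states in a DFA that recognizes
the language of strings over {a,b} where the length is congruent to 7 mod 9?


States track (length) mod 9.
Need 9 states: one per remainder 0..8; accept = remainder 7.

9


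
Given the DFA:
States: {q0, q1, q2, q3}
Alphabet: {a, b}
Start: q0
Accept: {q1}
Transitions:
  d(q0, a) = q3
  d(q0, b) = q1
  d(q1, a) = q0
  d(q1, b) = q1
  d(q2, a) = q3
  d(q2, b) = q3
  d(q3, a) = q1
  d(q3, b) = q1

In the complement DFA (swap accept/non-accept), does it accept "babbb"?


Trace: q0 -> q1 -> q0 -> q1 -> q1 -> q1
Final: q1
Original accept: {q1}
Complement: q1 is in original accept

No, complement rejects (original accepts)


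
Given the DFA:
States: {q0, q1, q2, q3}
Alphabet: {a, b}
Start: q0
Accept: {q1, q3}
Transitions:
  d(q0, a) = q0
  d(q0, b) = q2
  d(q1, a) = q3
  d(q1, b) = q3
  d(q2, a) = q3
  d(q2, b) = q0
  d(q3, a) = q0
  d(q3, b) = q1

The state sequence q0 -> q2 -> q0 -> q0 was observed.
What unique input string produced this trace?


Trace back each transition to find the symbol:
  q0 --[b]--> q2
  q2 --[b]--> q0
  q0 --[a]--> q0

"bba"


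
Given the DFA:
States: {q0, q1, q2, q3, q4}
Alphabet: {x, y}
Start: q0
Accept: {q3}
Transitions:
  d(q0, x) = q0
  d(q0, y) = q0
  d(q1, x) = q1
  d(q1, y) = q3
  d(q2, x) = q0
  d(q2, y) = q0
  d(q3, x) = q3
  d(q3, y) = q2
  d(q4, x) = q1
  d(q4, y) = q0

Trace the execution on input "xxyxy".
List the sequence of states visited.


Input: xxyxy
d(q0, x) = q0
d(q0, x) = q0
d(q0, y) = q0
d(q0, x) = q0
d(q0, y) = q0


q0 -> q0 -> q0 -> q0 -> q0 -> q0


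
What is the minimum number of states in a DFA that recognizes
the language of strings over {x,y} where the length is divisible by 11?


States track (length) mod 11.
Need 11 states: one per remainder 0..10; accept = remainder 0.

11


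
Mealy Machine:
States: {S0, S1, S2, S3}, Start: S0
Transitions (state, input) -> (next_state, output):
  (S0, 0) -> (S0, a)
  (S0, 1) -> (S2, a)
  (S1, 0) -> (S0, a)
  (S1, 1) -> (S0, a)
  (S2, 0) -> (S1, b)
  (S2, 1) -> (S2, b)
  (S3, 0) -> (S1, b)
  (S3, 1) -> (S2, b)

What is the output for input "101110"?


Step-by-step:
  (S0, 1) -> (S2, a)
  (S2, 0) -> (S1, b)
  (S1, 1) -> (S0, a)
  (S0, 1) -> (S2, a)
  (S2, 1) -> (S2, b)
  (S2, 0) -> (S1, b)

"abaabb"


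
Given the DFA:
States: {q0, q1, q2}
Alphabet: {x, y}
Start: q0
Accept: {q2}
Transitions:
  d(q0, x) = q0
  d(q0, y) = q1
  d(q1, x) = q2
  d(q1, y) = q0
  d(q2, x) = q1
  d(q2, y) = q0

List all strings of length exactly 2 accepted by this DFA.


All strings of length 2: 4 total
Accepted: 1

"yx"


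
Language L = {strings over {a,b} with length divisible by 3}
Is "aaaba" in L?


length = 5; 5 mod 3 = 2

No, "aaaba" is not in L


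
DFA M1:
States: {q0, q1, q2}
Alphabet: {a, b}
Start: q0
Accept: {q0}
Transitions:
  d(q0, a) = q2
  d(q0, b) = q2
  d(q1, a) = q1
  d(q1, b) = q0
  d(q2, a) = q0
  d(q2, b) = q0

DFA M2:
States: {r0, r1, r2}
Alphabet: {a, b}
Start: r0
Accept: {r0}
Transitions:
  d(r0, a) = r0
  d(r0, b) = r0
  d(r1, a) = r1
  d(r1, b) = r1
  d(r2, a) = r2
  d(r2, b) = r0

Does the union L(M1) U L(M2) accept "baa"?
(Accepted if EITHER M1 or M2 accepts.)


M1: final=q2 accepted=False
M2: final=r0 accepted=True

Yes, union accepts


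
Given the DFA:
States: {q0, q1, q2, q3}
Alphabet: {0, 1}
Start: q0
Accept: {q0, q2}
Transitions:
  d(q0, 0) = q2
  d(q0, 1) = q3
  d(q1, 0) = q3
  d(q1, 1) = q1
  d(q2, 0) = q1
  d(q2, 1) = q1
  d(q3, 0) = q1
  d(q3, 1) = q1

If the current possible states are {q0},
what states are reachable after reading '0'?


Apply transition on '0' from each current state:
  d(q0, 0) = q2

{q2}


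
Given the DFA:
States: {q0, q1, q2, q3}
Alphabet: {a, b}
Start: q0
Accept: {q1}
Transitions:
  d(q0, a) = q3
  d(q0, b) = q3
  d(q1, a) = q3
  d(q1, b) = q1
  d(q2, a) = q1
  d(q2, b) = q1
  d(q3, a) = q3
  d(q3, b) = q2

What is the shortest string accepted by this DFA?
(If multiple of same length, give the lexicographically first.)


BFS by string length (lex-first path to each state shown):
  len 0: q0<-""
  len 1: q3<-"a"
  len 2: q2<-"ab", q3<-"aa"
  len 3: q1<-"aba", q2<-"aab", q3<-"aaa"
Found accept state at length 3.

"aba"


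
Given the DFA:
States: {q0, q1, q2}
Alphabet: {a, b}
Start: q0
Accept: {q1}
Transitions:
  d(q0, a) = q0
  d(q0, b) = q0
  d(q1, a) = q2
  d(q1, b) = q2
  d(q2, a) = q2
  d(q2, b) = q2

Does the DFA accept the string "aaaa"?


Trace: q0 -> q0 -> q0 -> q0 -> q0
Final state: q0
Accept states: {q1}

No, rejected (final state q0 is not an accept state)


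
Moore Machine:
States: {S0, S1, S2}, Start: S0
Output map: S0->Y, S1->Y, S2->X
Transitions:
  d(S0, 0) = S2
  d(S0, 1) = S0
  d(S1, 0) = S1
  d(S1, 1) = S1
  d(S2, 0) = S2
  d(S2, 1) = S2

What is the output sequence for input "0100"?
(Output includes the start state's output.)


Start: S0 (output Y)
  --0--> S2 (output X)
  --1--> S2 (output X)
  --0--> S2 (output X)
  --0--> S2 (output X)

"YXXXX"


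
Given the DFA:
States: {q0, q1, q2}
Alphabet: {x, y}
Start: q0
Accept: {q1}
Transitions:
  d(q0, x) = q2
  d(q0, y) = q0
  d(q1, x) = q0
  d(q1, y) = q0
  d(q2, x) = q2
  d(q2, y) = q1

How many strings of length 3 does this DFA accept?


Enumerating all length-3 strings:
  "xxx" -> q2 [reject]
  "xxy" -> q1 [accept]
  "xyx" -> q0 [reject]
  "xyy" -> q0 [reject]
  "yxx" -> q2 [reject]
  "yxy" -> q1 [accept]
  "yyx" -> q2 [reject]
  "yyy" -> q0 [reject]

2 out of 8


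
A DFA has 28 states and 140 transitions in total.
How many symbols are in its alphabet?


Each state has exactly one transition per symbol.
|alphabet| = transitions / states = 140 / 28 = 5

5


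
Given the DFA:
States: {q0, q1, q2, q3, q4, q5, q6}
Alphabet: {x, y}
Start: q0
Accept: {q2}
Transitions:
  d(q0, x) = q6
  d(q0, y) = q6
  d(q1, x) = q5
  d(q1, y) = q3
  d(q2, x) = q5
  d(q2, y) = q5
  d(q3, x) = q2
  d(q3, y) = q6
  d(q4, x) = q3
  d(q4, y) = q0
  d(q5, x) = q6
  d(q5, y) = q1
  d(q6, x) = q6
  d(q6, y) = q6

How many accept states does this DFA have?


Accept states listed: {q2}
Counting: q2(1)

1


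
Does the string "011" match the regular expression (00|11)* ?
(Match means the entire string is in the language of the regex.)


|string| = 3; first = '0'; last = '1'

No, "011" does not match (00|11)*


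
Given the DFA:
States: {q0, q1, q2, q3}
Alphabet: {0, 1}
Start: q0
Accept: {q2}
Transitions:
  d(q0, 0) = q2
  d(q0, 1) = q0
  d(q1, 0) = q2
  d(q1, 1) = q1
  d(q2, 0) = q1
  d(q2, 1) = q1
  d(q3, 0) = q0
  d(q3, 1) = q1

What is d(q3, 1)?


Looking up transition d(q3, 1)

q1


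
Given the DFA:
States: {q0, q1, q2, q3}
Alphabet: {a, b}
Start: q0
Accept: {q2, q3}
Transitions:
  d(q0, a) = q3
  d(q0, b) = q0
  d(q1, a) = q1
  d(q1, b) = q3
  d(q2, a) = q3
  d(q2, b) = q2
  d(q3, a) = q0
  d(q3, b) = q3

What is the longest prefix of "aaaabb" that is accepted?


Run the DFA, marking each prefix where the state is accepting:
  "" -> q0 [reject]
  "a" -> q3 [accept]
  "aa" -> q0 [reject]
  "aaa" -> q3 [accept]
  "aaaa" -> q0 [reject]
  "aaaab" -> q0 [reject]
  "aaaabb" -> q0 [reject]

"aaa"


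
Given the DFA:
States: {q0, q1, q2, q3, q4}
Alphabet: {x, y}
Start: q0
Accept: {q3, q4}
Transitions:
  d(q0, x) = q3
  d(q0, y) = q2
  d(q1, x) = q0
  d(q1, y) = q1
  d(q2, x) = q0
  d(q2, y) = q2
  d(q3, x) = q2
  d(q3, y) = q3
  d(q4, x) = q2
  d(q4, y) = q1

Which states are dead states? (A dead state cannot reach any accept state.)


Forward reachability from each state:
  q0 -> reaches accept state q3 (live)
  q1 -> reaches accept state q3 (live)
  q2 -> reaches accept state q3 (live)
  q3 -> reaches accept state q3 (live)
  q4 -> reaches accept state q3 (live)

None (all states can reach an accept state)


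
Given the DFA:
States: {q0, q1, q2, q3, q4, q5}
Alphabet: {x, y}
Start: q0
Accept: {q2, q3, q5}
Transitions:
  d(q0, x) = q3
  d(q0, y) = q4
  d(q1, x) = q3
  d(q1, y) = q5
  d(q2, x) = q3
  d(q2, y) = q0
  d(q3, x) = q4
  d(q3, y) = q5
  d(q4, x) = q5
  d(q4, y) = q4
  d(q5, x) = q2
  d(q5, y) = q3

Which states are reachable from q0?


BFS from q0:
  layer 0: {q0}
  layer 1: {q3, q4}
  layer 2: {q5}
  layer 3: {q2}

{q0, q2, q3, q4, q5}


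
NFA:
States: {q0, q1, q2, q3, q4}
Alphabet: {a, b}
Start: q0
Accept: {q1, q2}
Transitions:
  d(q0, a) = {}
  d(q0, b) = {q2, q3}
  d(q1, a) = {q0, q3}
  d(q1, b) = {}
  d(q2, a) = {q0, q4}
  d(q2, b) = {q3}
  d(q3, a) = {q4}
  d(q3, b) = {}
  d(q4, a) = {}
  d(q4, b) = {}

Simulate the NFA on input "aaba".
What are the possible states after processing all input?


Start: {q0}
  --a--> {}
  --a--> {}
  --b--> {}
  --a--> {}

{} (empty set, no valid transitions)


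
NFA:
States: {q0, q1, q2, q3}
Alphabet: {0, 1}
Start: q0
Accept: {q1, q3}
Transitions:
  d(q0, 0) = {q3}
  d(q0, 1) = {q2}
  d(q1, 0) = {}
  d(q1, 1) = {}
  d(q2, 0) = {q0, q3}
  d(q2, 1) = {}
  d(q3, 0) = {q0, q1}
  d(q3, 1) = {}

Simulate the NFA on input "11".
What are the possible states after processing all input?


Start: {q0}
  --1--> {q2}
  --1--> {}

{} (empty set, no valid transitions)


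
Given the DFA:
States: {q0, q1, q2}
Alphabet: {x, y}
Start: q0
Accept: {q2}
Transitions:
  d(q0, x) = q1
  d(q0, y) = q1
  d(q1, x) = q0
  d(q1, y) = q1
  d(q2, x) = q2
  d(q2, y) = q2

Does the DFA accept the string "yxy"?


Trace: q0 -> q1 -> q0 -> q1
Final state: q1
Accept states: {q2}

No, rejected (final state q1 is not an accept state)


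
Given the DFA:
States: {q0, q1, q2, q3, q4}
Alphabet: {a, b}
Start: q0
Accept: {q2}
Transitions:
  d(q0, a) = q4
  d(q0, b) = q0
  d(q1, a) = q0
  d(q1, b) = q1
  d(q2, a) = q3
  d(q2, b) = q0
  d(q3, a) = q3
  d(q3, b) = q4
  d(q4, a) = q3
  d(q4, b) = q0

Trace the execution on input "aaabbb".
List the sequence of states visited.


Input: aaabbb
d(q0, a) = q4
d(q4, a) = q3
d(q3, a) = q3
d(q3, b) = q4
d(q4, b) = q0
d(q0, b) = q0


q0 -> q4 -> q3 -> q3 -> q4 -> q0 -> q0


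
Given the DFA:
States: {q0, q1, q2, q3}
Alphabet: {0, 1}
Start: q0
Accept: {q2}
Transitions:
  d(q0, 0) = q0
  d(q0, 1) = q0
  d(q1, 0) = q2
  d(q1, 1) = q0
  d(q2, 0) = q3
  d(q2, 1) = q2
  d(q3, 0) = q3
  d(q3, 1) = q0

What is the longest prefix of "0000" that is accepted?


Run the DFA, marking each prefix where the state is accepting:
  "" -> q0 [reject]
  "0" -> q0 [reject]
  "00" -> q0 [reject]
  "000" -> q0 [reject]
  "0000" -> q0 [reject]

No prefix is accepted


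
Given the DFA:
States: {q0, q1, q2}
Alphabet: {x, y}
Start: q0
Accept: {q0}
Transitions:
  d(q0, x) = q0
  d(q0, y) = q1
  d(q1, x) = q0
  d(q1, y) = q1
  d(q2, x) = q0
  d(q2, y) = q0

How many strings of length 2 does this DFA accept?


Enumerating all length-2 strings:
  "xx" -> q0 [accept]
  "xy" -> q1 [reject]
  "yx" -> q0 [accept]
  "yy" -> q1 [reject]

2 out of 4


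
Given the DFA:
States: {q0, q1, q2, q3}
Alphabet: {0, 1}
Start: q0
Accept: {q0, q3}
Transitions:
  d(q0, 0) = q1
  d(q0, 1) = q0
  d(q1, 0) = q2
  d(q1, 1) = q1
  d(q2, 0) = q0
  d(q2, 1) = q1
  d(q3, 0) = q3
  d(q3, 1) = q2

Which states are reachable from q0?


BFS from q0:
  layer 0: {q0}
  layer 1: {q1}
  layer 2: {q2}

{q0, q1, q2}


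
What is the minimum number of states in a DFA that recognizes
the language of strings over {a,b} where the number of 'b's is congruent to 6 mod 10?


States track (count of 'b') mod 10.
Need 10 states: one per remainder 0..9; accept = remainder 6.

10


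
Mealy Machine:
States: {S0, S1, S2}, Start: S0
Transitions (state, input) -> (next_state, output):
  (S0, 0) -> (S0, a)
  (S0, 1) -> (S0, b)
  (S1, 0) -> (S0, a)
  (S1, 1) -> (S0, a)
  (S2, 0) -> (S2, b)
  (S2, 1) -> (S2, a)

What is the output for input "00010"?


Step-by-step:
  (S0, 0) -> (S0, a)
  (S0, 0) -> (S0, a)
  (S0, 0) -> (S0, a)
  (S0, 1) -> (S0, b)
  (S0, 0) -> (S0, a)

"aaaba"


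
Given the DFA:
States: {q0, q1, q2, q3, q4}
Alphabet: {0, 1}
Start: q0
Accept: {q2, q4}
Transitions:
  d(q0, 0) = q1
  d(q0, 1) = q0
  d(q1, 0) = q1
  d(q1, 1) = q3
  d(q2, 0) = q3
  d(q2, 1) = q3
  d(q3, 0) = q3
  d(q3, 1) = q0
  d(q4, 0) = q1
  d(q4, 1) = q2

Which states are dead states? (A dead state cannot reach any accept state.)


Forward reachability from each state:
  q0 -> reaches {q0, q1, q3}, no accept state (dead)
  q1 -> reaches {q0, q1, q3}, no accept state (dead)
  q2 -> reaches accept state q2 (live)
  q3 -> reaches {q0, q1, q3}, no accept state (dead)
  q4 -> reaches accept state q2 (live)

{q0, q1, q3}


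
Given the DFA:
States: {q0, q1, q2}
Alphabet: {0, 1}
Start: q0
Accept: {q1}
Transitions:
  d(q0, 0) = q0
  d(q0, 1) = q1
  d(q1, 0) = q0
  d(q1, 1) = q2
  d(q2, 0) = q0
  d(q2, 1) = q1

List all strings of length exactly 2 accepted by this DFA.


All strings of length 2: 4 total
Accepted: 1

"01"


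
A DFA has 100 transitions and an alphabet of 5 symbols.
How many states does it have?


Each state has exactly one transition per symbol.
states = transitions / |alphabet| = 100 / 5 = 20

20


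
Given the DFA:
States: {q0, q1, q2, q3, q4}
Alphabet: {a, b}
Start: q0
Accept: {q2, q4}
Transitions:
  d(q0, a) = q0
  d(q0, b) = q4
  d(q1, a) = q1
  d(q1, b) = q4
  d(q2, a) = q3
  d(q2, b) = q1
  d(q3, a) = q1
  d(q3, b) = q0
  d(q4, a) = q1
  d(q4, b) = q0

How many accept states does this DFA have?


Accept states listed: {q2, q4}
Counting: q2(1) q4(2)

2


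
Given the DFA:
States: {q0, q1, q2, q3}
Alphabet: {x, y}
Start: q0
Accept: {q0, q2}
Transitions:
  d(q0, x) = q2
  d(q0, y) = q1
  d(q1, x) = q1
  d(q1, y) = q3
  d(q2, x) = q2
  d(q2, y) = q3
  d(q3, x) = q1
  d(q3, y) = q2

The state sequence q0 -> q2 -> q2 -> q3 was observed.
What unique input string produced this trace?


Trace back each transition to find the symbol:
  q0 --[x]--> q2
  q2 --[x]--> q2
  q2 --[y]--> q3

"xxy"


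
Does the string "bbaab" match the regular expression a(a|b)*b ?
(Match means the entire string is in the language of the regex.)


|string| = 5; first = 'b'; last = 'b'

No, "bbaab" does not match a(a|b)*b


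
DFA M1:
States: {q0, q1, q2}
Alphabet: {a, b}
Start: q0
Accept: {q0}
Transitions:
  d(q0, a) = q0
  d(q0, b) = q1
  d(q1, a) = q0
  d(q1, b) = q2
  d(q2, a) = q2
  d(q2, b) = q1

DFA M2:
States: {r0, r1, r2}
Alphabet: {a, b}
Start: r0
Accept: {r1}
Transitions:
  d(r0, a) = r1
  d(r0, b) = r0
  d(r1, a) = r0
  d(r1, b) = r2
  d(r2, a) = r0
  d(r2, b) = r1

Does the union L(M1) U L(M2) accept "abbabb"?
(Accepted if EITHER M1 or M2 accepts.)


M1: final=q2 accepted=False
M2: final=r0 accepted=False

No, union rejects (neither accepts)


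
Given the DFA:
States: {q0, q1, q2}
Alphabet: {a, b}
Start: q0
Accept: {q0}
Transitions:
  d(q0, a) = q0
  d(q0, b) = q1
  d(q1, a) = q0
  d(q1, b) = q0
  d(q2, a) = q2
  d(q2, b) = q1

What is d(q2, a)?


Looking up transition d(q2, a)

q2


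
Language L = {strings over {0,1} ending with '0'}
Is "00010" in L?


last symbol = '0'

Yes, "00010" is in L


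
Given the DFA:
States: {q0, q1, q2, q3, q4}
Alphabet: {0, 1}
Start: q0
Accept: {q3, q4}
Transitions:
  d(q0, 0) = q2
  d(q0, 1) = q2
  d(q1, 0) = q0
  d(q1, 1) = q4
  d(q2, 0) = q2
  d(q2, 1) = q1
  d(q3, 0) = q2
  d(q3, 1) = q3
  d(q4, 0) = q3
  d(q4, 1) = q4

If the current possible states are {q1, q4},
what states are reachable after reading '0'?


Apply transition on '0' from each current state:
  d(q1, 0) = q0
  d(q4, 0) = q3

{q0, q3}


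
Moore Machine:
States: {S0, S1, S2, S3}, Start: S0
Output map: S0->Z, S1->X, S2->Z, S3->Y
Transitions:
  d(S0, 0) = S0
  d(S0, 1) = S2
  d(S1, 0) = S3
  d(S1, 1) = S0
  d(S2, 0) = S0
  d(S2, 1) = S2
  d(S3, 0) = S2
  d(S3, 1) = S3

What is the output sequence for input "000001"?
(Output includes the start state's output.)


Start: S0 (output Z)
  --0--> S0 (output Z)
  --0--> S0 (output Z)
  --0--> S0 (output Z)
  --0--> S0 (output Z)
  --0--> S0 (output Z)
  --1--> S2 (output Z)

"ZZZZZZZ"


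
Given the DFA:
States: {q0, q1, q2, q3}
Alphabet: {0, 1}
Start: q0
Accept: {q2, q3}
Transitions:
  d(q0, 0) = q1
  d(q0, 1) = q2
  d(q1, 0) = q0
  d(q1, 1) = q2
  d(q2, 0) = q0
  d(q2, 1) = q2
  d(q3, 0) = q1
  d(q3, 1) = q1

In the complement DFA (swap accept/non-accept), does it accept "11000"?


Trace: q0 -> q2 -> q2 -> q0 -> q1 -> q0
Final: q0
Original accept: {q2, q3}
Complement: q0 is not in original accept

Yes, complement accepts (original rejects)


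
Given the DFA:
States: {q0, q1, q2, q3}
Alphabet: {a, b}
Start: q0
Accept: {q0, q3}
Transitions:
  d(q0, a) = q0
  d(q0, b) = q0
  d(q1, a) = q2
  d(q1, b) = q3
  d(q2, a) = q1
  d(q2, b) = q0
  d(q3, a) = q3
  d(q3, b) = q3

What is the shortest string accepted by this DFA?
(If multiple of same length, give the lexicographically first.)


BFS by string length (lex-first path to each state shown):
  len 0: q0<-""
Found accept state at length 0.

"" (empty string)


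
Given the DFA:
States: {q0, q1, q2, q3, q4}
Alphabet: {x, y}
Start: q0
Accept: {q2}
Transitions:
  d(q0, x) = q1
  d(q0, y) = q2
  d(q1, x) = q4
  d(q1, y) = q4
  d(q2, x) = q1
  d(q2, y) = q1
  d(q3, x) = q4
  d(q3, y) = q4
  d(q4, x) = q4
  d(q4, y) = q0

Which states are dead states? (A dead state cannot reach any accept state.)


Forward reachability from each state:
  q0 -> reaches accept state q2 (live)
  q1 -> reaches accept state q2 (live)
  q2 -> reaches accept state q2 (live)
  q3 -> reaches accept state q2 (live)
  q4 -> reaches accept state q2 (live)

None (all states can reach an accept state)


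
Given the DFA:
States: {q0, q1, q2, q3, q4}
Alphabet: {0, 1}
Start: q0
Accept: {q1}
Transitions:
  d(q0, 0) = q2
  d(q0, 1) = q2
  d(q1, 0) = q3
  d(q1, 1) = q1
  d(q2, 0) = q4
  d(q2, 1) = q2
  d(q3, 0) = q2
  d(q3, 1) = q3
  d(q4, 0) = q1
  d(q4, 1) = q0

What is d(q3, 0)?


Looking up transition d(q3, 0)

q2


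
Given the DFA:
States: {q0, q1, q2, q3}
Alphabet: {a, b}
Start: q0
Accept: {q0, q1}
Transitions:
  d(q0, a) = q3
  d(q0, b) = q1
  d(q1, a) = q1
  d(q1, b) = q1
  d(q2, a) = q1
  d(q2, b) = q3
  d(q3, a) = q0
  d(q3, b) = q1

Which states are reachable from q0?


BFS from q0:
  layer 0: {q0}
  layer 1: {q1, q3}

{q0, q1, q3}


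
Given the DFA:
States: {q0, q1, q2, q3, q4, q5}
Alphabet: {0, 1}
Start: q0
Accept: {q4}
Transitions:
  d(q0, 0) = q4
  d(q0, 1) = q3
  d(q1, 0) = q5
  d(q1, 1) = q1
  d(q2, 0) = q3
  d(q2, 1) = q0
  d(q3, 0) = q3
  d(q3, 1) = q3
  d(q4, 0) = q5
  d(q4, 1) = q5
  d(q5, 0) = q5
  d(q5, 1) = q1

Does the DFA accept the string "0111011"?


Trace: q0 -> q4 -> q5 -> q1 -> q1 -> q5 -> q1 -> q1
Final state: q1
Accept states: {q4}

No, rejected (final state q1 is not an accept state)


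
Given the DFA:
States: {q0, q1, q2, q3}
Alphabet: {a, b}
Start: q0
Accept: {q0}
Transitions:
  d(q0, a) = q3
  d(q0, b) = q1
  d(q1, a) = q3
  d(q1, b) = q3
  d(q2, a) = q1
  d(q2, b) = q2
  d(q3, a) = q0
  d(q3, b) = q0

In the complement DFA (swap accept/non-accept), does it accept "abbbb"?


Trace: q0 -> q3 -> q0 -> q1 -> q3 -> q0
Final: q0
Original accept: {q0}
Complement: q0 is in original accept

No, complement rejects (original accepts)


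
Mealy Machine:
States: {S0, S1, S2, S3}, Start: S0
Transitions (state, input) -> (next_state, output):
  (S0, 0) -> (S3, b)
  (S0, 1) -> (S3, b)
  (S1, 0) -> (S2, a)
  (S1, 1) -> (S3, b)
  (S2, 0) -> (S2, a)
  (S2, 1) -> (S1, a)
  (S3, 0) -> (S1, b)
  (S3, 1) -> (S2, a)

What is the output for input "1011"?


Step-by-step:
  (S0, 1) -> (S3, b)
  (S3, 0) -> (S1, b)
  (S1, 1) -> (S3, b)
  (S3, 1) -> (S2, a)

"bbba"


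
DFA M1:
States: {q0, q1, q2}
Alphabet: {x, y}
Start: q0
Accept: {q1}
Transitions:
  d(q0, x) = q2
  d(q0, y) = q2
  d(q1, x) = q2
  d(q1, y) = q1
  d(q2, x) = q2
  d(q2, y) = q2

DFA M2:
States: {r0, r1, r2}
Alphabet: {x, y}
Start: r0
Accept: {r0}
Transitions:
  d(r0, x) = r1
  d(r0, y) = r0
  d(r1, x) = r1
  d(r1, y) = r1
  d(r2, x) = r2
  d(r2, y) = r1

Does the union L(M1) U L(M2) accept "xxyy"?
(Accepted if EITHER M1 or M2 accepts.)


M1: final=q2 accepted=False
M2: final=r1 accepted=False

No, union rejects (neither accepts)


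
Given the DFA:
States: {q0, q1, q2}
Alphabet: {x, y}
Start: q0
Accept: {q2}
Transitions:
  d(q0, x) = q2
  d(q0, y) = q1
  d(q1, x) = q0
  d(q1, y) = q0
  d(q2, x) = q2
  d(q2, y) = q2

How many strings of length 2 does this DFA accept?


Enumerating all length-2 strings:
  "xx" -> q2 [accept]
  "xy" -> q2 [accept]
  "yx" -> q0 [reject]
  "yy" -> q0 [reject]

2 out of 4


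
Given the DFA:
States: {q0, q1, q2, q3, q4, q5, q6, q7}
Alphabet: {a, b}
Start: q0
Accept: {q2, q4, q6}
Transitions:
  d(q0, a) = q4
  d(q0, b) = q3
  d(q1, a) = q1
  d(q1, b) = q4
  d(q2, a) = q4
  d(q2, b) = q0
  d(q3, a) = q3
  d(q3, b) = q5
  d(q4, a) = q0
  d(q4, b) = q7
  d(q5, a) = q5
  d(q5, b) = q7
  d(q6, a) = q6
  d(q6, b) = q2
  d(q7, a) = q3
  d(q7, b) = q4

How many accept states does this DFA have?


Accept states listed: {q2, q4, q6}
Counting: q2(1) q4(2) q6(3)

3


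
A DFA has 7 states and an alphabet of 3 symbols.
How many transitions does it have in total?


Each state has exactly one transition per symbol.
7 * 3 = 21

21


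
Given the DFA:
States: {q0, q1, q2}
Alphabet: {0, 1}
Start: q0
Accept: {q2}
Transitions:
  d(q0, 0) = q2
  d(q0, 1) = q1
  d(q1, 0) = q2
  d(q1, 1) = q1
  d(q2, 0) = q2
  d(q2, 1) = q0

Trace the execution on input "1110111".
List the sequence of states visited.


Input: 1110111
d(q0, 1) = q1
d(q1, 1) = q1
d(q1, 1) = q1
d(q1, 0) = q2
d(q2, 1) = q0
d(q0, 1) = q1
d(q1, 1) = q1


q0 -> q1 -> q1 -> q1 -> q2 -> q0 -> q1 -> q1


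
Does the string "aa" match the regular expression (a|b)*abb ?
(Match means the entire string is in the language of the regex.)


|string| = 2; first = 'a'; last = 'a'

No, "aa" does not match (a|b)*abb


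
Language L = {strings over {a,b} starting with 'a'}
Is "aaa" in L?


first symbol = 'a'

Yes, "aaa" is in L


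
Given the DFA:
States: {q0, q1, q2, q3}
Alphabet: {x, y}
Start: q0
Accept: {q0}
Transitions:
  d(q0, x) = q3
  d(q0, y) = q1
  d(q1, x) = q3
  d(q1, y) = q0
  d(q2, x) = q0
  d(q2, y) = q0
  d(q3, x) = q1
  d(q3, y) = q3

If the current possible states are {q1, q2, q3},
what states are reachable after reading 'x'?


Apply transition on 'x' from each current state:
  d(q1, x) = q3
  d(q2, x) = q0
  d(q3, x) = q1

{q0, q1, q3}
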